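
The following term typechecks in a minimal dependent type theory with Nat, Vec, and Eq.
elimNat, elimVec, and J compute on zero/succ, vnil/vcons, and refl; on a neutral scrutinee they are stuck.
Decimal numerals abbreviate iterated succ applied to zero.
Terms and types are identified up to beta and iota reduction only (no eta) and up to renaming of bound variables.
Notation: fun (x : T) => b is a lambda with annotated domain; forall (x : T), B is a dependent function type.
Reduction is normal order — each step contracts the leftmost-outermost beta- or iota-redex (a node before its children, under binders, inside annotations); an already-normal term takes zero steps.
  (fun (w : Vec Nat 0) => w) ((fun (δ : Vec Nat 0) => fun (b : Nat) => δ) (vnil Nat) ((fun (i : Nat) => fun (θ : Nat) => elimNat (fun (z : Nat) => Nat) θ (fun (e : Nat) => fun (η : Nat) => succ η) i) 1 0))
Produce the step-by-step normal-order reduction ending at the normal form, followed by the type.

normal-order reduction:
  (fun (w : Vec Nat 0) => w) ((fun (δ : Vec Nat 0) => fun (b : Nat) => δ) (vnil Nat) ((fun (i : Nat) => fun (θ : Nat) => elimNat (fun (z : Nat) => Nat) θ (fun (e : Nat) => fun (η : Nat) => succ η) i) 1 0))
  ~> (fun (w : Vec Nat 0) => fun (δ : Nat) => w) (vnil Nat) ((fun (b : Nat) => fun (i : Nat) => elimNat (fun (θ : Nat) => Nat) i (fun (z : Nat) => fun (e : Nat) => succ e) b) 1 0)
  ~> (fun (w : Nat) => vnil Nat) ((fun (δ : Nat) => fun (b : Nat) => elimNat (fun (i : Nat) => Nat) b (fun (θ : Nat) => fun (z : Nat) => succ z) δ) 1 0)
  ~> vnil Nat
the term's type:
  Vec Nat 0


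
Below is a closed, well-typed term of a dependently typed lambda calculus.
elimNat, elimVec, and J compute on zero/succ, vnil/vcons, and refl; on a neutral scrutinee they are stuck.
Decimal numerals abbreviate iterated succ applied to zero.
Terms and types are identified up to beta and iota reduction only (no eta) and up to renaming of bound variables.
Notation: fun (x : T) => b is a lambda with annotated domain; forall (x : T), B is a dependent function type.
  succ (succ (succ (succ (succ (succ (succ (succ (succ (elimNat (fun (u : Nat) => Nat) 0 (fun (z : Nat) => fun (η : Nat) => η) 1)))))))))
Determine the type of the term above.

the term's type:
  Nat


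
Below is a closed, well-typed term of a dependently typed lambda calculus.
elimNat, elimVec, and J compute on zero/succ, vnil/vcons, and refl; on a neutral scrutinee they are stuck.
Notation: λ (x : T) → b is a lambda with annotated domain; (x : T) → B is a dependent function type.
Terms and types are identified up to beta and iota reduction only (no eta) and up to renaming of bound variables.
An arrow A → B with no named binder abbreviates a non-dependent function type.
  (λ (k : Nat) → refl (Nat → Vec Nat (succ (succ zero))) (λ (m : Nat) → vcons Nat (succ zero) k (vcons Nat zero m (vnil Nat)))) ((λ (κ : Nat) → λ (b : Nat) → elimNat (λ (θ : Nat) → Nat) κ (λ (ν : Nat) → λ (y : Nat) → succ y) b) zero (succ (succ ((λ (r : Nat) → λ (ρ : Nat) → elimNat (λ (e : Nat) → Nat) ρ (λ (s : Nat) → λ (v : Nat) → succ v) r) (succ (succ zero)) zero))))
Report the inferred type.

inferred type:
  Eq (Nat → Vec Nat (succ (succ zero))) (λ (k : Nat) → vcons Nat (succ zero) (succ (succ (succ (succ zero)))) (vcons Nat zero k (vnil Nat))) (λ (m : Nat) → vcons Nat (succ zero) (succ (succ (succ (succ zero)))) (vcons Nat zero m (vnil Nat)))


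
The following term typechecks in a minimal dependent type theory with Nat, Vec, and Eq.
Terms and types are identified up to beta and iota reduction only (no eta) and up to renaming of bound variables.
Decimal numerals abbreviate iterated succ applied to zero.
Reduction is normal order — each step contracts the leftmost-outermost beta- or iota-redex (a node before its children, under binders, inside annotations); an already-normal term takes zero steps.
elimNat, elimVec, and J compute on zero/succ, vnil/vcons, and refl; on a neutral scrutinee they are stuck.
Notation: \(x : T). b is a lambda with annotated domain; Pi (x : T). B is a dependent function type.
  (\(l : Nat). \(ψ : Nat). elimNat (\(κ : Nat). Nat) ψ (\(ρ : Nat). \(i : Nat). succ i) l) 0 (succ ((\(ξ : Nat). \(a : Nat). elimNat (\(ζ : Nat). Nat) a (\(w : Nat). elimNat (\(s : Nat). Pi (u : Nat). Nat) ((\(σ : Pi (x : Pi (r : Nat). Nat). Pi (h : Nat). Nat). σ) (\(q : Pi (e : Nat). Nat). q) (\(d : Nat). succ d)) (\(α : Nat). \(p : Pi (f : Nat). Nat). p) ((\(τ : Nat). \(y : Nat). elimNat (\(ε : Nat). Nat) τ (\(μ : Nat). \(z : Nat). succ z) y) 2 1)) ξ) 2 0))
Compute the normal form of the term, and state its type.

reduced normal form:
  3
the term's type:
  Nat
observation: 48 normal-order steps separate the term from its normal form.


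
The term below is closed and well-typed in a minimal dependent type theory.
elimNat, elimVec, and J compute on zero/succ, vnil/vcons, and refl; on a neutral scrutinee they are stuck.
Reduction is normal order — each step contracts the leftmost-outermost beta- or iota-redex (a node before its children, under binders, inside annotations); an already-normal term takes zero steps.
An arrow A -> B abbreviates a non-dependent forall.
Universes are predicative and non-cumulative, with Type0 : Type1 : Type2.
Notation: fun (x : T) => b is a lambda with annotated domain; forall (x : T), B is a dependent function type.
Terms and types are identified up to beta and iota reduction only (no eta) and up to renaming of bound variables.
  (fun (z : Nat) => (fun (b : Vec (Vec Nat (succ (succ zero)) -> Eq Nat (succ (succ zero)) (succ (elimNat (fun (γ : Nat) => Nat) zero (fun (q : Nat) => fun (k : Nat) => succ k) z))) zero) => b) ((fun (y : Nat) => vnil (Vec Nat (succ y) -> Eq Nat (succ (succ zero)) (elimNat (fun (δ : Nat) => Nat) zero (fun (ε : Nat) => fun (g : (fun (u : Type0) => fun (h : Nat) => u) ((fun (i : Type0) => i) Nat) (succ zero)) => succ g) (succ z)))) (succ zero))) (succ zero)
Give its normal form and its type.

normal form:
  vnil (Vec Nat (succ (succ zero)) -> Eq Nat (succ (succ zero)) (succ (succ zero)))
the term's type:
  Vec (Vec Nat (succ (succ zero)) -> Eq Nat (succ (succ zero)) (succ (succ zero))) zero


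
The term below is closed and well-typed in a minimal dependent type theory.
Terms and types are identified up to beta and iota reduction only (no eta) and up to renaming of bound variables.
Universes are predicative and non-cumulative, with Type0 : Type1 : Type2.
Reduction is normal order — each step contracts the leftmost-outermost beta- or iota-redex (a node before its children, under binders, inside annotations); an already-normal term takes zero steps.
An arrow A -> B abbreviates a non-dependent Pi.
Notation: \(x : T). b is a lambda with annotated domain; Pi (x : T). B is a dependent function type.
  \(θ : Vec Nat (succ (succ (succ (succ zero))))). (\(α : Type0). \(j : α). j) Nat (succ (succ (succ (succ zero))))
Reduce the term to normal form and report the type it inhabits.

reduced normal form:
  \(θ : Vec Nat (succ (succ (succ (succ zero))))). succ (succ (succ (succ zero)))
inferred type:
  Vec Nat (succ (succ (succ (succ zero)))) -> Nat


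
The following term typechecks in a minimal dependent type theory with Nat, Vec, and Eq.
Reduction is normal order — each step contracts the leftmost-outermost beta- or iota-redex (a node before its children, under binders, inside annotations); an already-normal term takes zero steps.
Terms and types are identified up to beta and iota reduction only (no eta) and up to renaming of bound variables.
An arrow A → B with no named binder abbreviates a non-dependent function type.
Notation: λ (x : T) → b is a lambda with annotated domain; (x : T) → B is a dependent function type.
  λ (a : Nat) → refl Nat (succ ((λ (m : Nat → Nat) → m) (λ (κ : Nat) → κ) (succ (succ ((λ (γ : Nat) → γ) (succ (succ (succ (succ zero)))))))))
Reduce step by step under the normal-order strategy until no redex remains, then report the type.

normal-order reduction sequence:
  λ (a : Nat) → refl Nat (succ ((λ (m : Nat → Nat) → m) (λ (κ : Nat) → κ) (succ (succ ((λ (γ : Nat) → γ) (succ (succ (succ (succ zero)))))))))
  ~> λ (a : Nat) → refl Nat (succ ((λ (m : Nat) → m) (succ (succ ((λ (κ : Nat) → κ) (succ (succ (succ (succ zero)))))))))
  ~> λ (a : Nat) → refl Nat (succ (succ (succ ((λ (m : Nat) → m) (succ (succ (succ (succ zero))))))))
  ~> λ (a : Nat) → refl Nat (succ (succ (succ (succ (succ (succ (succ zero)))))))
inferred type:
  Nat → Eq Nat (succ (succ (succ (succ (succ (succ (succ zero))))))) (succ (succ (succ (succ (succ (succ (succ zero)))))))


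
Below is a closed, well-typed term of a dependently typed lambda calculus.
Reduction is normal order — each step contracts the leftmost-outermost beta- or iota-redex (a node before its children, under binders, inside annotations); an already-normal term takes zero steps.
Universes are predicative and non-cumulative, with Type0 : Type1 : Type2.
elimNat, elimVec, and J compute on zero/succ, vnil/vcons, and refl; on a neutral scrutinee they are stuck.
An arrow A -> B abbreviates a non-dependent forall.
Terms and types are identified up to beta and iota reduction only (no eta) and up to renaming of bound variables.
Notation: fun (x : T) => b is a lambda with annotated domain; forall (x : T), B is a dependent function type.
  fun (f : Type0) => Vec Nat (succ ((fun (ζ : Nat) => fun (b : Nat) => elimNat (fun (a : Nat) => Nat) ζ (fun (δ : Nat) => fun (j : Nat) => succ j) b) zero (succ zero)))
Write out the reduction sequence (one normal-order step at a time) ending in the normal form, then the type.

normal-order reduction:
  fun (f : Type0) => Vec Nat (succ ((fun (ζ : Nat) => fun (b : Nat) => elimNat (fun (a : Nat) => Nat) ζ (fun (δ : Nat) => fun (j : Nat) => succ j) b) zero (succ zero)))
  ~> fun (f : Type0) => Vec Nat (succ ((fun (ζ : Nat) => elimNat (fun (b : Nat) => Nat) zero (fun (a : Nat) => fun (δ : Nat) => succ δ) ζ) (succ zero)))
  ~> fun (f : Type0) => Vec Nat (succ (elimNat (fun (ζ : Nat) => Nat) zero (fun (b : Nat) => fun (a : Nat) => succ a) (succ zero)))
  ~> fun (f : Type0) => Vec Nat (succ ((fun (ζ : Nat) => fun (b : Nat) => succ b) zero (elimNat (fun (a : Nat) => Nat) zero (fun (δ : Nat) => fun (j : Nat) => succ j) zero)))
  ~> fun (f : Type0) => Vec Nat (succ ((fun (ζ : Nat) => succ ζ) (elimNat (fun (b : Nat) => Nat) zero (fun (a : Nat) => fun (δ : Nat) => succ δ) zero)))
  ~> fun (f : Type0) => Vec Nat (succ (succ (elimNat (fun (ζ : Nat) => Nat) zero (fun (b : Nat) => fun (a : Nat) => succ a) zero)))
  ~> fun (f : Type0) => Vec Nat (succ (succ zero))
inferred type:
  Type0 -> Type0


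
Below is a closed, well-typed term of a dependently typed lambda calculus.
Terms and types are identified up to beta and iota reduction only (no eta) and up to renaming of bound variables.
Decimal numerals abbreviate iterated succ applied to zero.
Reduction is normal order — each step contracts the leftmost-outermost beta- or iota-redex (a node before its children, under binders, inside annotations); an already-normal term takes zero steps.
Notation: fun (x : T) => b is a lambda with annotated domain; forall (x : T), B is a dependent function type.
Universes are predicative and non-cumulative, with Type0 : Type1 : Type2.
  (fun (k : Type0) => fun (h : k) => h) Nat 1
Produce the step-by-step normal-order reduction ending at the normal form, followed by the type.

normal-order reduction sequence:
  (fun (k : Type0) => fun (h : k) => h) Nat 1
  ~> (fun (k : Nat) => k) 1
  ~> 1
the term's type:
  Nat


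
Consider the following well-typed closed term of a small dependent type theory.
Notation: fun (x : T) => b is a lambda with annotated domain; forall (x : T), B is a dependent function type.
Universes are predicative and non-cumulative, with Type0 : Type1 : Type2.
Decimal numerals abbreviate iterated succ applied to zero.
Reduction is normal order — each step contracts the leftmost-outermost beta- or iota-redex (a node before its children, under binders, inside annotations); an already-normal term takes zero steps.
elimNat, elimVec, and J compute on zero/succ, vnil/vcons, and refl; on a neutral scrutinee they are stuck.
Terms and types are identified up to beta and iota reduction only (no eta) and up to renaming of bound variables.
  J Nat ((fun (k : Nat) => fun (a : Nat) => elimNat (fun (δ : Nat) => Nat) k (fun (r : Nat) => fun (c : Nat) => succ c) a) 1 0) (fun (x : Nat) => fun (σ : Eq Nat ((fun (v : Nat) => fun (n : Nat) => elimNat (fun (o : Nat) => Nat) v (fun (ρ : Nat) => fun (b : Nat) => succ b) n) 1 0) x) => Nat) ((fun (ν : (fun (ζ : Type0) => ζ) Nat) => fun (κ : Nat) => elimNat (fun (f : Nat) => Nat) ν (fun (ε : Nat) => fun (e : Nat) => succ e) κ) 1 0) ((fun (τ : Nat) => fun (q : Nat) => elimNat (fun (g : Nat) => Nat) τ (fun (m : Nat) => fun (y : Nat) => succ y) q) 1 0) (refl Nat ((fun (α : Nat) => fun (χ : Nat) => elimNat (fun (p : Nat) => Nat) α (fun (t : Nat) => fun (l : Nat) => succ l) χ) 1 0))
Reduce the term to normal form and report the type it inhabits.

resulting normal form:
  1
inferred type:
  Nat
observation: normalization takes exactly 4 steps under the normal-order strategy.


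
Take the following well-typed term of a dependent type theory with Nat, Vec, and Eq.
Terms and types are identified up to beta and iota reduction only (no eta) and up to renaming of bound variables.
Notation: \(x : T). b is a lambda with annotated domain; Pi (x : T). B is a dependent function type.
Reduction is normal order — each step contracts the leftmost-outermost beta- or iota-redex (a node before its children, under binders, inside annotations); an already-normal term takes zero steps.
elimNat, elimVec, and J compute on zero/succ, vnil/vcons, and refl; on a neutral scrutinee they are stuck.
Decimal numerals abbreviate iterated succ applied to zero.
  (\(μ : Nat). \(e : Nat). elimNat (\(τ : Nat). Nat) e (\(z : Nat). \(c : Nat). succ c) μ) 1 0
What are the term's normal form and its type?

reduced normal form:
  1
type:
  Nat
observation: the first redex contracted is a beta-redex; the normal form is reached in 6 normal-order steps.


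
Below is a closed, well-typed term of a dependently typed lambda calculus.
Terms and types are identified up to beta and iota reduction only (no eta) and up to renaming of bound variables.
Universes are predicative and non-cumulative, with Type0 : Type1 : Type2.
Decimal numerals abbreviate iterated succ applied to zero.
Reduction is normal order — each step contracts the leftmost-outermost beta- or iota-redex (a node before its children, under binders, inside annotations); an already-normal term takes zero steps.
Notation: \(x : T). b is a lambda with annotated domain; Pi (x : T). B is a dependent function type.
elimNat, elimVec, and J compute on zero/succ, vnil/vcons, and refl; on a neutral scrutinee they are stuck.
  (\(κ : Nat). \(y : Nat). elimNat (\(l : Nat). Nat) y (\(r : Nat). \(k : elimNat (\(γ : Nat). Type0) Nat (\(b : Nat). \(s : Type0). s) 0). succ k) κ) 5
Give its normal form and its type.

resulting normal form:
  \(κ : Nat). succ (succ (succ (succ (succ κ))))
inferred type:
  Pi (κ : Nat). Nat


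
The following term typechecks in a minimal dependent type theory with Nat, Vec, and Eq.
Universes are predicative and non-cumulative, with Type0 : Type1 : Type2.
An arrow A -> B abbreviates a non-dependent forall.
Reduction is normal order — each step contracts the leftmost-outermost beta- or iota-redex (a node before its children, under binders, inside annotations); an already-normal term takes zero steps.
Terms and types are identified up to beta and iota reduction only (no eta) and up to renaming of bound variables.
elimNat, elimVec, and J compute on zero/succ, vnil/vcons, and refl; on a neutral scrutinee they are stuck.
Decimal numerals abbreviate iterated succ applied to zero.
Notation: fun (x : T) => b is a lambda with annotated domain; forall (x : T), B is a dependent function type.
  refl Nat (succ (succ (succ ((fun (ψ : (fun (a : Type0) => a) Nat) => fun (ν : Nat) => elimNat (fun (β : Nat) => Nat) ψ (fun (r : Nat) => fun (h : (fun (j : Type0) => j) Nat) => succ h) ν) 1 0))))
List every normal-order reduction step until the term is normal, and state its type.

normal-order reduction:
  refl Nat (succ (succ (succ ((fun (ψ : (fun (a : Type0) => a) Nat) => fun (ν : Nat) => elimNat (fun (β : Nat) => Nat) ψ (fun (r : Nat) => fun (h : (fun (j : Type0) => j) Nat) => succ h) ν) 1 0))))
  ~> refl Nat (succ (succ (succ ((fun (ψ : Nat) => elimNat (fun (a : Nat) => Nat) 1 (fun (ν : Nat) => fun (β : (fun (r : Type0) => r) Nat) => succ β) ψ) 0))))
  ~> refl Nat (succ (succ (succ (elimNat (fun (ψ : Nat) => Nat) 1 (fun (a : Nat) => fun (ν : (fun (β : Type0) => β) Nat) => succ ν) 0))))
  ~> refl Nat 4
type:
  Eq Nat 4 4


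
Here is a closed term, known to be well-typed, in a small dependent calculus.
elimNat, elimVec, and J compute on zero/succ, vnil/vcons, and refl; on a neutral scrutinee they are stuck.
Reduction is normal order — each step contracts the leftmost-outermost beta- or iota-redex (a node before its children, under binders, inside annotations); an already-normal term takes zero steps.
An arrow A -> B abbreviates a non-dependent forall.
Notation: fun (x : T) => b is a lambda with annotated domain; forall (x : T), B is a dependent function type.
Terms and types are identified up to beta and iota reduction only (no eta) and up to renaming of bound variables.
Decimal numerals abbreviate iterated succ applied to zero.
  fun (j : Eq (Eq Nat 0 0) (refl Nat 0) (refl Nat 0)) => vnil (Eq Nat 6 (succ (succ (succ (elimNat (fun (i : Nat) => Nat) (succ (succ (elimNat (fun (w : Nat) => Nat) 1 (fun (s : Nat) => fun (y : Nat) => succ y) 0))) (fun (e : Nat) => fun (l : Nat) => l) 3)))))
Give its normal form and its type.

resulting normal form:
  fun (j : Eq (Eq Nat 0 0) (refl Nat 0) (refl Nat 0)) => vnil (Eq Nat 6 6)
type:
  Eq (Eq Nat 0 0) (refl Nat 0) (refl Nat 0) -> Vec (Eq Nat 6 6) 0
observation: contracting an elimNat iota-redex first, the term normalizes in 11 steps.


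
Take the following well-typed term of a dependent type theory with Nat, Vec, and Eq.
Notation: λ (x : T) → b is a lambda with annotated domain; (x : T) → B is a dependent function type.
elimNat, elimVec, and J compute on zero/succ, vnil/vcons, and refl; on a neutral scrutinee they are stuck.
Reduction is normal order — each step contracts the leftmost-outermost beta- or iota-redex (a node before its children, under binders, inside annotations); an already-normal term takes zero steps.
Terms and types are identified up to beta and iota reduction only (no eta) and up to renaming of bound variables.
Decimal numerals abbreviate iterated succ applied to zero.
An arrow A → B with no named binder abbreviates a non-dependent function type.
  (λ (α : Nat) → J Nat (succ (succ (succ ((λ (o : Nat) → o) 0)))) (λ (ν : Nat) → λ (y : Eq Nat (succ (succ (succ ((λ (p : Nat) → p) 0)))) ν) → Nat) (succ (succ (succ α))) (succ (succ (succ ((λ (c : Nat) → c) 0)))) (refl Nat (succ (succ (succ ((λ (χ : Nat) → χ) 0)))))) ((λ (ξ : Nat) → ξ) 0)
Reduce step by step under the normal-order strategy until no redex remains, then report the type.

normal-order reduction sequence:
  (λ (α : Nat) → J Nat (succ (succ (succ ((λ (o : Nat) → o) 0)))) (λ (ν : Nat) → λ (y : Eq Nat (succ (succ (succ ((λ (p : Nat) → p) 0)))) ν) → Nat) (succ (succ (succ α))) (succ (succ (succ ((λ (c : Nat) → c) 0)))) (refl Nat (succ (succ (succ ((λ (χ : Nat) → χ) 0)))))) ((λ (ξ : Nat) → ξ) 0)
  ~> J Nat (succ (succ (succ ((λ (α : Nat) → α) 0)))) (λ (o : Nat) → λ (ν : Eq Nat (succ (succ (succ ((λ (y : Nat) → y) 0)))) o) → Nat) (succ (succ (succ ((λ (p : Nat) → p) 0)))) (succ (succ (succ ((λ (c : Nat) → c) 0)))) (refl Nat (succ (succ (succ ((λ (χ : Nat) → χ) 0)))))
  ~> succ (succ (succ ((λ (α : Nat) → α) 0)))
  ~> 3
inferred type:
  Nat


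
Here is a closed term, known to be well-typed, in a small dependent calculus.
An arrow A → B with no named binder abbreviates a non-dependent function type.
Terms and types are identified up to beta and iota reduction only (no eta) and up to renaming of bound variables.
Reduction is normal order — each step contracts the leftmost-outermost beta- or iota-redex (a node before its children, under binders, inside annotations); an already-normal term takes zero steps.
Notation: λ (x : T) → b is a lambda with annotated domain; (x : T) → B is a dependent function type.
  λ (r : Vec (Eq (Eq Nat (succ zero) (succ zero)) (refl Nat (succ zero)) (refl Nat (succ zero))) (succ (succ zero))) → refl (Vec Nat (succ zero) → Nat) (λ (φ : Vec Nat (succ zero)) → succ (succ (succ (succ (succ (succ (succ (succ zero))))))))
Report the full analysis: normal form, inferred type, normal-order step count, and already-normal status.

reduced normal form:
  λ (r : Vec (Eq (Eq Nat (succ zero) (succ zero)) (refl Nat (succ zero)) (refl Nat (succ zero))) (succ (succ zero))) → refl (Vec Nat (succ zero) → Nat) (λ (φ : Vec Nat (succ zero)) → succ (succ (succ (succ (succ (succ (succ (succ zero))))))))
inferred type:
  Vec (Eq (Eq Nat (succ zero) (succ zero)) (refl Nat (succ zero)) (refl Nat (succ zero))) (succ (succ zero)) → Eq (Vec Nat (succ zero) → Nat) (λ (r : Vec Nat (succ zero)) → succ (succ (succ (succ (succ (succ (succ (succ zero)))))))) (λ (φ : Vec Nat (succ zero)) → succ (succ (succ (succ (succ (succ (succ (succ zero))))))))
reduction steps (normal order): 0
already normal: yes


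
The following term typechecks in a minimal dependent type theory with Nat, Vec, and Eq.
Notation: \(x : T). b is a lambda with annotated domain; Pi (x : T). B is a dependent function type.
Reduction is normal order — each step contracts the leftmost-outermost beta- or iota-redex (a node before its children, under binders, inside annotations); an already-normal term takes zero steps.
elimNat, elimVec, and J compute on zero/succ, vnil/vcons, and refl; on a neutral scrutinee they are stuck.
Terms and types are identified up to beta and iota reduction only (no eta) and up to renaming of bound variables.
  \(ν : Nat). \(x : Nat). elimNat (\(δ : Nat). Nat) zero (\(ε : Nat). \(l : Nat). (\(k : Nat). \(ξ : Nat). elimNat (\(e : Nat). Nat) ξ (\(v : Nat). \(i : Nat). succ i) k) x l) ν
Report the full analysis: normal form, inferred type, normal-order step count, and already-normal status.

reduced normal form:
  \(ν : Nat). \(x : Nat). elimNat (\(δ : Nat). Nat) zero (\(ε : Nat). \(l : Nat). elimNat (\(k : Nat). Nat) l (\(ξ : Nat). \(e : Nat). succ e) x) ν
type:
  Pi (ν : Nat). Pi (x : Nat). Nat
normal-order step count: 2
already normal: no
first contracted redex: a beta-redex


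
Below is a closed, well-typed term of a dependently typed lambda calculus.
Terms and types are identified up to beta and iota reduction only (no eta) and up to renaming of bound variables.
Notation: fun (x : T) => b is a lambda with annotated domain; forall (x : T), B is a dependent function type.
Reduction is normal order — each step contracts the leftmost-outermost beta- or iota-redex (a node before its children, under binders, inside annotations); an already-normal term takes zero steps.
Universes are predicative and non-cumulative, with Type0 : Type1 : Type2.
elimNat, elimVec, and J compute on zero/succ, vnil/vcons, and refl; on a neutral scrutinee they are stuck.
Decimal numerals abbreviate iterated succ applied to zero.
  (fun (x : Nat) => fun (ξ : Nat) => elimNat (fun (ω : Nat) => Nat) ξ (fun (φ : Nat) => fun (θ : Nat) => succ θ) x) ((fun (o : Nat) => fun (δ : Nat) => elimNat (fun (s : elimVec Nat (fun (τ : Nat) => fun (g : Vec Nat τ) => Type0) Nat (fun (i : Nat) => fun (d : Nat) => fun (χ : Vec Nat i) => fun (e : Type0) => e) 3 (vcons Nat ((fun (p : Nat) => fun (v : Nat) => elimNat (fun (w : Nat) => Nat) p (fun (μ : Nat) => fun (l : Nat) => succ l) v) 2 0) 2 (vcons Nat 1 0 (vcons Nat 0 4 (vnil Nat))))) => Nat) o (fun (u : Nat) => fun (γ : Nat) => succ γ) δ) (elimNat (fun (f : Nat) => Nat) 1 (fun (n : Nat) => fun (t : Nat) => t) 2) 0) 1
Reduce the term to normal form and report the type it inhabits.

reduced normal form:
  2
the term's type:
  Nat
observation: the term reaches its normal form after 16 normal-order steps.


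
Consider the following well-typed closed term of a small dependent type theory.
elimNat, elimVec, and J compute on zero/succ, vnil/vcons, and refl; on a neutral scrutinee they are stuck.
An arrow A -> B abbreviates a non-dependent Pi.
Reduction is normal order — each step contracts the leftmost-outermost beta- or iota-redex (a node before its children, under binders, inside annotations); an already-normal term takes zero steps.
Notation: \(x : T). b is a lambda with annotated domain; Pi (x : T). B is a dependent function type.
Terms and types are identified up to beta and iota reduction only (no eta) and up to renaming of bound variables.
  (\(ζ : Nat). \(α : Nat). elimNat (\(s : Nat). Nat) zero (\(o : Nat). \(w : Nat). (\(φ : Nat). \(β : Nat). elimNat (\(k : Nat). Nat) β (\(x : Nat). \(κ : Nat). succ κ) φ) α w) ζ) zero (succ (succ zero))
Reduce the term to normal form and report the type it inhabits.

resulting normal form:
  zero
type:
  Nat


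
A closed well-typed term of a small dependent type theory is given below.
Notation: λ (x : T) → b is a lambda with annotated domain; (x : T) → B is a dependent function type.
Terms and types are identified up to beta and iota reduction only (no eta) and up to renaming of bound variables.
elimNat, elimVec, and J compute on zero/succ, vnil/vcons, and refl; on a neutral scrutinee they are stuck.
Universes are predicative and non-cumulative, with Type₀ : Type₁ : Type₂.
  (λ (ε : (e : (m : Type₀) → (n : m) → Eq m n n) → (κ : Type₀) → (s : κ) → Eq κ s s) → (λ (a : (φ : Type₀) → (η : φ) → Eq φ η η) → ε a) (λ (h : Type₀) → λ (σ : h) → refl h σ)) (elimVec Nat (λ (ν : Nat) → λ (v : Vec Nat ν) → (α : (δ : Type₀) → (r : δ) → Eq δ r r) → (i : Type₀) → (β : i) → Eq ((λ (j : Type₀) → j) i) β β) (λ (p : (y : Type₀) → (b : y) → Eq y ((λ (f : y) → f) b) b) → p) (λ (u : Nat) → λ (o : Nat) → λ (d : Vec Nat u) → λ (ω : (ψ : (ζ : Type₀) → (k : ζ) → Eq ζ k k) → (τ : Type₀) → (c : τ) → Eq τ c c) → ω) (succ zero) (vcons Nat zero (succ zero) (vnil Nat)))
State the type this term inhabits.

the term's type:
  (ε : Type₀) → (e : ε) → Eq ε e e


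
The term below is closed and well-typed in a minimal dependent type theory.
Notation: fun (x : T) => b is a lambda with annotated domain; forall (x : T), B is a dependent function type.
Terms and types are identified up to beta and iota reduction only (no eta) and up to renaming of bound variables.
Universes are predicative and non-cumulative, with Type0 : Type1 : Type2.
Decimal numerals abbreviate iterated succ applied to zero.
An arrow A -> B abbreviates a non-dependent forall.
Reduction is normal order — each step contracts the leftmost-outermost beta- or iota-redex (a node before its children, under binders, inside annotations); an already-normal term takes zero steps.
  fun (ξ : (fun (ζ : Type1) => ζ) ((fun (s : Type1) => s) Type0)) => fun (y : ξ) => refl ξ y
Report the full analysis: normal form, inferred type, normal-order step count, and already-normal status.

normal form:
  fun (ξ : Type0) => fun (ζ : ξ) => refl ξ ζ
type:
  forall (ξ : Type0), forall (ζ : ξ), Eq ξ ζ ζ
steps to reach normal form (normal order): 2
started in normal form: no
first contracted redex: a beta-redex


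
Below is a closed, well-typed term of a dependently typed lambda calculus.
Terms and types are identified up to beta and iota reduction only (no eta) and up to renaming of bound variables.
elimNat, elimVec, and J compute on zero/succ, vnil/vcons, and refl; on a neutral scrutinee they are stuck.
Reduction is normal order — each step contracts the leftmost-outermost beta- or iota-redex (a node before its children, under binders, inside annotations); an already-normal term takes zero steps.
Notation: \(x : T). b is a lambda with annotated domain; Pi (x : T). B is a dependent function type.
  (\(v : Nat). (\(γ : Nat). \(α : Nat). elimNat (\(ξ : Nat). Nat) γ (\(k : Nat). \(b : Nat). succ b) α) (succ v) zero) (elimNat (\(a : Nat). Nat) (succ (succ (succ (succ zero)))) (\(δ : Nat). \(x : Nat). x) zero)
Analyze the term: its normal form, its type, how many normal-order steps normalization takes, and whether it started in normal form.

resulting normal form:
  succ (succ (succ (succ (succ zero))))
inferred type:
  Nat
steps to reach normal form (normal order): 5
started in normal form: no
first redex: a beta-redex


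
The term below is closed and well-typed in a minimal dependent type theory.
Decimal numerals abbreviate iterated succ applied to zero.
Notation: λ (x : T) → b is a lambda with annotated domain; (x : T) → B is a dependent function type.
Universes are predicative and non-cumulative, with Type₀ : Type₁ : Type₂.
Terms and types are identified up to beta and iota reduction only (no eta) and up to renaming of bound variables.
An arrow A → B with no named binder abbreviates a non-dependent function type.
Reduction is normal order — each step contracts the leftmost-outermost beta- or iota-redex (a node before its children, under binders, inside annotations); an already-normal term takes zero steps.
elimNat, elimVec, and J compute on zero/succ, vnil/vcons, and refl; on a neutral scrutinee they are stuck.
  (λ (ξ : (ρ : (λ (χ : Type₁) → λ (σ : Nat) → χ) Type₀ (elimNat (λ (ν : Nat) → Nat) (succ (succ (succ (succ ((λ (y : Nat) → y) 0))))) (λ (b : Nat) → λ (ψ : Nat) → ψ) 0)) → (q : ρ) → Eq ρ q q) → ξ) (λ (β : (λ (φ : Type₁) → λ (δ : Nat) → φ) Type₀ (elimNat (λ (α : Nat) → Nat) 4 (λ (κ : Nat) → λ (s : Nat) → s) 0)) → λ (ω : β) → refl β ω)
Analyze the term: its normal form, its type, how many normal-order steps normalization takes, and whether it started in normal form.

reduced normal form:
  λ (ξ : Type₀) → λ (ρ : ξ) → refl ξ ρ
the term's type:
  (ξ : Type₀) → (ρ : ξ) → Eq ξ ρ ρ
steps to reach normal form (normal order): 3
already normal: no
first redex: a beta-redex


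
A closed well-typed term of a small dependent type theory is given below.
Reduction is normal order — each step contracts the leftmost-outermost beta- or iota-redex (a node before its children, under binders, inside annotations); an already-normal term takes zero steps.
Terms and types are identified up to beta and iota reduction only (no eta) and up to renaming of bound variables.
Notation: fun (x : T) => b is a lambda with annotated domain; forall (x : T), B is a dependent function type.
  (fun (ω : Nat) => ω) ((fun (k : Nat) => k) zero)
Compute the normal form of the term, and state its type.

normal form:
  zero
inferred type:
  Nat
observation: the first redex contracted is a beta-redex; the normal form is reached in 2 normal-order steps.


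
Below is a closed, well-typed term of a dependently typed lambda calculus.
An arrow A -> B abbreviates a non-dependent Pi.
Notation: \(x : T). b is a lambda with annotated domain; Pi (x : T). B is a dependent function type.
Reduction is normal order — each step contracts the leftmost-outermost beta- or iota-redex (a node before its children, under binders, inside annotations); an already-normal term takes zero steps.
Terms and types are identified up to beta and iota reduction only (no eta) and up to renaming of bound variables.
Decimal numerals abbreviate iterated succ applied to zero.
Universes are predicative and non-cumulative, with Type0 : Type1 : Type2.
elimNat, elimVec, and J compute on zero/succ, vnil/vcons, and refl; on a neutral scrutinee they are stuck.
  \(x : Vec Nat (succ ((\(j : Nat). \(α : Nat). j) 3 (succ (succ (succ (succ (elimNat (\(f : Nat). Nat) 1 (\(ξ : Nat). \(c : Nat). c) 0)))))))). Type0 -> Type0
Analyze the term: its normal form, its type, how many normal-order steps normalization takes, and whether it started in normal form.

normal form:
  \(x : Vec Nat 4). Type0 -> Type0
the term's type:
  Vec Nat 4 -> Type1
reduction steps (normal order): 2
started in normal form: no
first contracted redex: a beta-redex


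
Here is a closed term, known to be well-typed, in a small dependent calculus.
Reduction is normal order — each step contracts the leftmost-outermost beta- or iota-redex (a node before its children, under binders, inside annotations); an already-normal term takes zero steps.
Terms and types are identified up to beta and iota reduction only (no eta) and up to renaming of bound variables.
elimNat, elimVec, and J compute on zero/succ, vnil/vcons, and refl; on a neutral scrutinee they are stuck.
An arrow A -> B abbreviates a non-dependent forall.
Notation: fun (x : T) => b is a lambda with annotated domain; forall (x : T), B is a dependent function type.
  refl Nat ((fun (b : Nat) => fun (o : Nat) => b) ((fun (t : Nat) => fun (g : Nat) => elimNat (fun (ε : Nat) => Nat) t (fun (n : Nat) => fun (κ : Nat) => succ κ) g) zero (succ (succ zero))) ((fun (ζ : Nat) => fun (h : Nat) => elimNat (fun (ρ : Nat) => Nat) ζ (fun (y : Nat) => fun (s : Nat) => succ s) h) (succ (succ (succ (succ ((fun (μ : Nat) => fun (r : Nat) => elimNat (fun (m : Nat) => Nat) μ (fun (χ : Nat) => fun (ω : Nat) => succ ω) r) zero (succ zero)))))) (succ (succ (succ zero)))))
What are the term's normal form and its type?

normal form:
  refl Nat (succ (succ zero))
inferred type:
  Eq Nat (succ (succ zero)) (succ (succ zero))


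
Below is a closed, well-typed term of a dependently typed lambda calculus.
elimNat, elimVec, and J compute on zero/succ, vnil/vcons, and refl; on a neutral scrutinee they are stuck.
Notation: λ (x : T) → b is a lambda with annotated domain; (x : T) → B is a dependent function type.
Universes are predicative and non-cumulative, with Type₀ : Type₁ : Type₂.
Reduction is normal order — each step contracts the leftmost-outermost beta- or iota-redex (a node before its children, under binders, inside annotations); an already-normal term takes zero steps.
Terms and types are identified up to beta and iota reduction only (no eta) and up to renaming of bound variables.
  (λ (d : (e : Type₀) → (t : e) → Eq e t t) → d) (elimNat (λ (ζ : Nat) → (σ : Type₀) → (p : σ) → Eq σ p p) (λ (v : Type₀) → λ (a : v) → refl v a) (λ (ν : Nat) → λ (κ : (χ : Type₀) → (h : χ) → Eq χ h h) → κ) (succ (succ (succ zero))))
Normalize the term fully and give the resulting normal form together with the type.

normal form:
  λ (d : Type₀) → λ (e : d) → refl d e
inferred type:
  (d : Type₀) → (e : d) → Eq d e e


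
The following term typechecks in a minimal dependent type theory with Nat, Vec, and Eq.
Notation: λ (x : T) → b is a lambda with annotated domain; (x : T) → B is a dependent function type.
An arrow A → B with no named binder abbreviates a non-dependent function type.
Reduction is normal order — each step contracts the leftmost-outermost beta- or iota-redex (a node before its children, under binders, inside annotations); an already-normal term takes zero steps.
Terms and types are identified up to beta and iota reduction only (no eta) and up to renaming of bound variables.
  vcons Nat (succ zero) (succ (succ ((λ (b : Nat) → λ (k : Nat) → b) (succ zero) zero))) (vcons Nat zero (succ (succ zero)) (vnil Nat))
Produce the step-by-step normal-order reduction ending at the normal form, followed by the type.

normal-order reduction:
  vcons Nat (succ zero) (succ (succ ((λ (b : Nat) → λ (k : Nat) → b) (succ zero) zero))) (vcons Nat zero (succ (succ zero)) (vnil Nat))
  ~> vcons Nat (succ zero) (succ (succ ((λ (b : Nat) → succ zero) zero))) (vcons Nat zero (succ (succ zero)) (vnil Nat))
  ~> vcons Nat (succ zero) (succ (succ (succ zero))) (vcons Nat zero (succ (succ zero)) (vnil Nat))
inferred type:
  Vec Nat (succ (succ zero))


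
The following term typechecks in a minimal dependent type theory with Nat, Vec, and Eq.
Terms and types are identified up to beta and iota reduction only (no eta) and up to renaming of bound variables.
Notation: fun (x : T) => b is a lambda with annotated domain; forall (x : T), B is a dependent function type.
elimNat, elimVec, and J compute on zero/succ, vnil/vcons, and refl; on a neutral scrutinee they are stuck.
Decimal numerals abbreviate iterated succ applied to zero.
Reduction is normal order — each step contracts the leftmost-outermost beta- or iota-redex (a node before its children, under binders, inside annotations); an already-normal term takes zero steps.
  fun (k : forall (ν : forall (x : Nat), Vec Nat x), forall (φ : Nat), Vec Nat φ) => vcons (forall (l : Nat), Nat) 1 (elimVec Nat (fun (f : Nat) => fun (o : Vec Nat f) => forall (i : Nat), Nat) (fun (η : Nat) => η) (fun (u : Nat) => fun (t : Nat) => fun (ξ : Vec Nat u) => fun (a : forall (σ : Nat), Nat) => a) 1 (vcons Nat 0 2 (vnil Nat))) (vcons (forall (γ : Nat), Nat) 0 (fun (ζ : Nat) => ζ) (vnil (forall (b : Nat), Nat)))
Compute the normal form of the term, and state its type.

reduced normal form:
  fun (k : forall (ν : forall (x : Nat), Vec Nat x), forall (φ : Nat), Vec Nat φ) => vcons (forall (l : Nat), Nat) 1 (fun (f : Nat) => f) (vcons (forall (o : Nat), Nat) 0 (fun (i : Nat) => i) (vnil (forall (η : Nat), Nat)))
inferred type:
  forall (k : forall (ν : forall (x : Nat), Vec Nat x), forall (φ : Nat), Vec Nat φ), Vec (forall (l : Nat), Nat) 2
observation: reduction starts at an elimVec iota-redex, and 6 normal-order steps reach the normal form.


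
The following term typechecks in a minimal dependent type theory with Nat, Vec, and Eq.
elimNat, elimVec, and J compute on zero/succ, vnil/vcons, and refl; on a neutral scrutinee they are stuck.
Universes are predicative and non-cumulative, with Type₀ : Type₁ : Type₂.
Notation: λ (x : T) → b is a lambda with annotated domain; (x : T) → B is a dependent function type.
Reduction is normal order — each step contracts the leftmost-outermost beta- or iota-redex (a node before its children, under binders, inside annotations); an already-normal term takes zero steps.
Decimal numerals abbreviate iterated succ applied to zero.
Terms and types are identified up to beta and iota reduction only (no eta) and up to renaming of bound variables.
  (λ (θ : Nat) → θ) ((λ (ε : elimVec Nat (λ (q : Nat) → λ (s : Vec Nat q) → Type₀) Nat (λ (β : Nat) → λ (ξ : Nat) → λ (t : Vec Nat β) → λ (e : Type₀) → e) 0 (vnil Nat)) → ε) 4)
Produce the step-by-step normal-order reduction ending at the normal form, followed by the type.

normal-order reduction:
  (λ (θ : Nat) → θ) ((λ (ε : elimVec Nat (λ (q : Nat) → λ (s : Vec Nat q) → Type₀) Nat (λ (β : Nat) → λ (ξ : Nat) → λ (t : Vec Nat β) → λ (e : Type₀) → e) 0 (vnil Nat)) → ε) 4)
  ~> (λ (θ : elimVec Nat (λ (ε : Nat) → λ (q : Vec Nat ε) → Type₀) Nat (λ (s : Nat) → λ (β : Nat) → λ (ξ : Vec Nat s) → λ (t : Type₀) → t) 0 (vnil Nat)) → θ) 4
  ~> 4
type:
  Nat


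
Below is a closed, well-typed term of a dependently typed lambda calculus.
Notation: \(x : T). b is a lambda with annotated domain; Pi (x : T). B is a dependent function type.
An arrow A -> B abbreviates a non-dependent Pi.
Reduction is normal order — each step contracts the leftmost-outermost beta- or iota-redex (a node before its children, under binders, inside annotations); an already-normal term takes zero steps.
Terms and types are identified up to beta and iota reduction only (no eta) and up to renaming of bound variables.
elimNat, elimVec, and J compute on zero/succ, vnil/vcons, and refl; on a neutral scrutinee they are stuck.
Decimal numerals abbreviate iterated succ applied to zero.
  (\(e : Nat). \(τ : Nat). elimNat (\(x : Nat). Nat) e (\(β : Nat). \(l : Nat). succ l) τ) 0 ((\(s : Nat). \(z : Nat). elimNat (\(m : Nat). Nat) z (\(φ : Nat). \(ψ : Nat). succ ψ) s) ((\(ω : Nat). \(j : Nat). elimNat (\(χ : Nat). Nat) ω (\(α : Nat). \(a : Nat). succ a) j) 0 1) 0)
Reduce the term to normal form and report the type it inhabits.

resulting normal form:
  1
type:
  Nat
observation: the term reaches its normal form after 18 normal-order steps.
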